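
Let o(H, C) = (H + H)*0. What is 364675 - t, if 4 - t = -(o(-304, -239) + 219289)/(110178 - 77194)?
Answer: 1718298425/4712 ≈ 3.6466e+5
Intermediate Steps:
o(H, C) = 0 (o(H, C) = (2*H)*0 = 0)
t = 50175/4712 (t = 4 - (-1)*(0 + 219289)/(110178 - 77194) = 4 - (-1)*219289/32984 = 4 - (-1)*219289*(1/32984) = 4 - (-1)*31327/4712 = 4 - 1*(-31327/4712) = 4 + 31327/4712 = 50175/4712 ≈ 10.648)
364675 - t = 364675 - 1*50175/4712 = 364675 - 50175/4712 = 1718298425/4712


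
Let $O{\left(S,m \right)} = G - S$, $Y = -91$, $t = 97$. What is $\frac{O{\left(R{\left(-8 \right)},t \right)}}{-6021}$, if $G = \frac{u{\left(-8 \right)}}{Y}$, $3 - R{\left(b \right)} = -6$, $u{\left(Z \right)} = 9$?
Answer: $\frac{92}{60879} \approx 0.0015112$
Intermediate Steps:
$R{\left(b \right)} = 9$ ($R{\left(b \right)} = 3 - -6 = 3 + 6 = 9$)
$G = - \frac{9}{91}$ ($G = \frac{9}{-91} = 9 \left(- \frac{1}{91}\right) = - \frac{9}{91} \approx -0.098901$)
$O{\left(S,m \right)} = - \frac{9}{91} - S$
$\frac{O{\left(R{\left(-8 \right)},t \right)}}{-6021} = \frac{- \frac{9}{91} - 9}{-6021} = \left(- \frac{9}{91} - 9\right) \left(- \frac{1}{6021}\right) = \left(- \frac{828}{91}\right) \left(- \frac{1}{6021}\right) = \frac{92}{60879}$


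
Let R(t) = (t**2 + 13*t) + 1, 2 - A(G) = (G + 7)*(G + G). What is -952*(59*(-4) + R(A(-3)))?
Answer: -741608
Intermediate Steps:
A(G) = 2 - 2*G*(7 + G) (A(G) = 2 - (G + 7)*(G + G) = 2 - (7 + G)*2*G = 2 - 2*G*(7 + G))
R(t) = 1 + t**2 + 13*t
-952*(59*(-4) + R(A(-3))) = -952*(59*(-4) + (1 + (2 - 14*(-3) - 2*(-3)**2)**2 + 13*(2 - 14*(-3) - 2*(-3)**2))) = -952*(-236 + (1 + (2 + 42 - 2*9)**2 + 13*(2 + 42 - 2*9))) = -952*(-236 + (1 + (2 + 42 - 18)**2 + 13*(2 + 42 - 18))) = -952*(-236 + (1 + 26**2 + 13*26)) = -952*(-236 + (1 + 676 + 338)) = -952*(-236 + 1015) = -952*779 = -741608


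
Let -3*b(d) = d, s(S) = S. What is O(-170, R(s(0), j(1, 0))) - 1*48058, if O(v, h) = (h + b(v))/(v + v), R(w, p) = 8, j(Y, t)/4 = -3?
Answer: -24509677/510 ≈ -48058.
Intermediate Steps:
j(Y, t) = -12 (j(Y, t) = 4*(-3) = -12)
b(d) = -d/3
O(v, h) = (h - v/3)/(2*v) (O(v, h) = (h - v/3)/(v + v) = (h - v/3)/((2*v)) = (h - v/3)*(1/(2*v)) = (h - v/3)/(2*v))
O(-170, R(s(0), j(1, 0))) - 1*48058 = (⅙)*(-1*(-170) + 3*8)/(-170) - 1*48058 = (⅙)*(-1/170)*(170 + 24) - 48058 = (⅙)*(-1/170)*194 - 48058 = -97/510 - 48058 = -24509677/510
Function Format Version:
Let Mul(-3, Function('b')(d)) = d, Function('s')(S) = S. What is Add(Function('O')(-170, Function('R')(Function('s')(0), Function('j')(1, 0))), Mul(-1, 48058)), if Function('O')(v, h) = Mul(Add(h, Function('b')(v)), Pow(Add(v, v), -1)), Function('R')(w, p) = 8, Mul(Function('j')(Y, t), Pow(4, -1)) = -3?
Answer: Rational(-24509677, 510) ≈ -48058.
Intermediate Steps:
Function('j')(Y, t) = -12 (Function('j')(Y, t) = Mul(4, -3) = -12)
Function('b')(d) = Mul(Rational(-1, 3), d)
Function('O')(v, h) = Mul(Rational(1, 2), Pow(v, -1), Add(h, Mul(Rational(-1, 3), v))) (Function('O')(v, h) = Mul(Add(h, Mul(Rational(-1, 3), v)), Pow(Add(v, v), -1)) = Mul(Add(h, Mul(Rational(-1, 3), v)), Pow(Mul(2, v), -1)) = Mul(Add(h, Mul(Rational(-1, 3), v)), Mul(Rational(1, 2), Pow(v, -1))) = Mul(Rational(1, 2), Pow(v, -1), Add(h, Mul(Rational(-1, 3), v))))
Add(Function('O')(-170, Function('R')(Function('s')(0), Function('j')(1, 0))), Mul(-1, 48058)) = Add(Mul(Rational(1, 6), Pow(-170, -1), Add(Mul(-1, -170), Mul(3, 8))), Mul(-1, 48058)) = Add(Mul(Rational(1, 6), Rational(-1, 170), Add(170, 24)), -48058) = Add(Mul(Rational(1, 6), Rational(-1, 170), 194), -48058) = Add(Rational(-97, 510), -48058) = Rational(-24509677, 510)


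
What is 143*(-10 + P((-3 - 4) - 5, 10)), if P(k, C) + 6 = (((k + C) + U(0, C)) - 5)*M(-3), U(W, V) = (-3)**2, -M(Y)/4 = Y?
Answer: 1144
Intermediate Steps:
M(Y) = -4*Y
U(W, V) = 9
P(k, C) = 42 + 12*C + 12*k (P(k, C) = -6 + (((k + C) + 9) - 5)*(-4*(-3)) = -6 + (((C + k) + 9) - 5)*12 = -6 + ((9 + C + k) - 5)*12 = -6 + (4 + C + k)*12 = -6 + (48 + 12*C + 12*k) = 42 + 12*C + 12*k)
143*(-10 + P((-3 - 4) - 5, 10)) = 143*(-10 + (42 + 12*10 + 12*((-3 - 4) - 5))) = 143*(-10 + (42 + 120 + 12*(-7 - 5))) = 143*(-10 + (42 + 120 + 12*(-12))) = 143*(-10 + (42 + 120 - 144)) = 143*(-10 + 18) = 143*8 = 1144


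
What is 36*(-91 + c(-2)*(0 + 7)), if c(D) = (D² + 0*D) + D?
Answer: -2772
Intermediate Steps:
c(D) = D + D² (c(D) = (D² + 0) + D = D² + D = D + D²)
36*(-91 + c(-2)*(0 + 7)) = 36*(-91 + (-2*(1 - 2))*(0 + 7)) = 36*(-91 - 2*(-1)*7) = 36*(-91 + 2*7) = 36*(-91 + 14) = 36*(-77) = -2772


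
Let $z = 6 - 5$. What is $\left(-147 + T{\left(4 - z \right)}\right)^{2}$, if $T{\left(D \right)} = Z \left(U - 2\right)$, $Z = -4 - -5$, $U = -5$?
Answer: $23716$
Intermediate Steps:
$z = 1$ ($z = 6 - 5 = 1$)
$Z = 1$ ($Z = -4 + 5 = 1$)
$T{\left(D \right)} = -7$ ($T{\left(D \right)} = 1 \left(-5 - 2\right) = 1 \left(-7\right) = -7$)
$\left(-147 + T{\left(4 - z \right)}\right)^{2} = \left(-147 - 7\right)^{2} = \left(-154\right)^{2} = 23716$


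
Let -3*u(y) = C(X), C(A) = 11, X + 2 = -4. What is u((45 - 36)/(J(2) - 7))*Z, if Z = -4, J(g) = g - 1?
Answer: 44/3 ≈ 14.667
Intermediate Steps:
X = -6 (X = -2 - 4 = -6)
J(g) = -1 + g
u(y) = -11/3 (u(y) = -⅓*11 = -11/3)
u((45 - 36)/(J(2) - 7))*Z = -11/3*(-4) = 44/3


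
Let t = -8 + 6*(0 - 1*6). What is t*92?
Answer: -4048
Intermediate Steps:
t = -44 (t = -8 + 6*(0 - 6) = -8 + 6*(-6) = -8 - 36 = -44)
t*92 = -44*92 = -4048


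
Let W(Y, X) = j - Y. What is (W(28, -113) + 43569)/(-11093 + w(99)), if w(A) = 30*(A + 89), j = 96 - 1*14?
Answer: -43623/5453 ≈ -7.9998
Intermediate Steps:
j = 82 (j = 96 - 14 = 82)
w(A) = 2670 + 30*A (w(A) = 30*(89 + A) = 2670 + 30*A)
W(Y, X) = 82 - Y
(W(28, -113) + 43569)/(-11093 + w(99)) = ((82 - 1*28) + 43569)/(-11093 + (2670 + 30*99)) = ((82 - 28) + 43569)/(-11093 + (2670 + 2970)) = (54 + 43569)/(-11093 + 5640) = 43623/(-5453) = 43623*(-1/5453) = -43623/5453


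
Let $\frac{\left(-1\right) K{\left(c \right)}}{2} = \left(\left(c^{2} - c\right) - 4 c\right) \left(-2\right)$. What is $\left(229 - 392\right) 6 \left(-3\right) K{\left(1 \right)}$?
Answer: $-46944$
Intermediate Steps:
$K{\left(c \right)} = - 20 c + 4 c^{2}$ ($K{\left(c \right)} = - 2 \left(\left(c^{2} - c\right) - 4 c\right) \left(-2\right) = - 2 \left(c^{2} - 5 c\right) \left(-2\right) = - 2 \left(- 2 c^{2} + 10 c\right) = - 20 c + 4 c^{2}$)
$\left(229 - 392\right) 6 \left(-3\right) K{\left(1 \right)} = \left(229 - 392\right) 6 \left(-3\right) 4 \cdot 1 \left(-5 + 1\right) = - 163 \left(- 18 \cdot 4 \cdot 1 \left(-4\right)\right) = - 163 \left(\left(-18\right) \left(-16\right)\right) = \left(-163\right) 288 = -46944$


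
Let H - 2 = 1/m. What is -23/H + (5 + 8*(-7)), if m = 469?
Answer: -58676/939 ≈ -62.488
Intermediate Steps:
H = 939/469 (H = 2 + 1/469 = 939/469 ≈ 2.0021)
-23/H + (5 + 8*(-7)) = -23/939/469 + (5 + 8*(-7)) = -23*469/939 + (5 - 56) = -10787/939 - 51 = -58676/939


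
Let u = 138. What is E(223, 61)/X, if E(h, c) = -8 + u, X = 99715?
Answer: 26/19943 ≈ 0.0013037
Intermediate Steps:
E(h, c) = 130 (E(h, c) = -8 + 138 = 130)
E(223, 61)/X = 130/99715 = 130*(1/99715) = 26/19943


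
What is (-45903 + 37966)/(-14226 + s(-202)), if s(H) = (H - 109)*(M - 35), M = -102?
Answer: -7937/28381 ≈ -0.27966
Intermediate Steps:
s(H) = 14933 - 137*H (s(H) = (H - 109)*(-102 - 35) = (-109 + H)*(-137) = 14933 - 137*H)
(-45903 + 37966)/(-14226 + s(-202)) = (-45903 + 37966)/(-14226 + (14933 - 137*(-202))) = -7937/(-14226 + (14933 + 27674)) = -7937/(-14226 + 42607) = -7937/28381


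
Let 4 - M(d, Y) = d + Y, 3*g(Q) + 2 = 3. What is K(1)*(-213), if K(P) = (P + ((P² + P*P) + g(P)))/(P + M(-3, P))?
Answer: -710/7 ≈ -101.43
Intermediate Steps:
g(Q) = ⅓ (g(Q) = -⅔ + (⅓)*3 = -⅔ + 1 = ⅓)
M(d, Y) = 4 - Y - d (M(d, Y) = 4 - (d + Y) = 4 - (Y + d) = 4 + (-Y - d) = 4 - Y - d)
K(P) = 1/21 + P/7 + 2*P²/7 (K(P) = (P + ((P² + P*P) + ⅓))/(P + (4 - P - 1*(-3))) = (P + ((P² + P²) + ⅓))/(P + (4 - P + 3)) = (P + (2*P² + ⅓))/(P + (7 - P)) = (P + (⅓ + 2*P²))/7 = (⅓ + P + 2*P²)*(⅐) = 1/21 + P/7 + 2*P²/7)
K(1)*(-213) = (1/21 + (⅐)*1 + (2/7)*1²)*(-213) = (1/21 + ⅐ + (2/7)*1)*(-213) = (1/21 + ⅐ + 2/7)*(-213) = (10/21)*(-213) = -710/7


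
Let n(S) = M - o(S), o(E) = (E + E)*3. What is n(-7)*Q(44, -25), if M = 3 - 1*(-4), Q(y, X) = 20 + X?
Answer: -245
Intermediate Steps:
o(E) = 6*E (o(E) = (2*E)*3 = 6*E)
M = 7 (M = 3 + 4 = 7)
n(S) = 7 - 6*S
n(-7)*Q(44, -25) = (7 - 6*(-7))*(20 - 25) = (7 + 42)*(-5) = 49*(-5) = -245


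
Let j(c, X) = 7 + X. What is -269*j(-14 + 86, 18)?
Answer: -6725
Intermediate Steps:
-269*j(-14 + 86, 18) = -269*(7 + 18) = -269*25 = -6725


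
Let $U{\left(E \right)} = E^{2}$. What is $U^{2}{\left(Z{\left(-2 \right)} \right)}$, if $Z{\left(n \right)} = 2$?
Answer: $16$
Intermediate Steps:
$U^{2}{\left(Z{\left(-2 \right)} \right)} = \left(2^{2}\right)^{2} = 4^{2} = 16$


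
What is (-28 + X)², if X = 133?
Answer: 11025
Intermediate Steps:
(-28 + X)² = (-28 + 133)² = 105² = 11025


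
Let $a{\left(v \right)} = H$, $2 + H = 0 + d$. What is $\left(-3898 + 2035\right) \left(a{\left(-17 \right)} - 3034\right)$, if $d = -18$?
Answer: $5689602$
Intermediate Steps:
$H = -20$ ($H = -2 + \left(0 - 18\right) = -2 - 18 = -20$)
$a{\left(v \right)} = -20$
$\left(-3898 + 2035\right) \left(a{\left(-17 \right)} - 3034\right) = \left(-3898 + 2035\right) \left(-20 - 3034\right) = \left(-1863\right) \left(-3054\right) = 5689602$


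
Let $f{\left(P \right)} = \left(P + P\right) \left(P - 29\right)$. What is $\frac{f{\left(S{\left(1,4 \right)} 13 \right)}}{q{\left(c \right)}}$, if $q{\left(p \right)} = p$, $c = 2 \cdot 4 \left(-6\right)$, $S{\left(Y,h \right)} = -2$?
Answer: $- \frac{715}{12} \approx -59.583$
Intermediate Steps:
$c = -48$ ($c = 8 \left(-6\right) = -48$)
$f{\left(P \right)} = 2 P \left(-29 + P\right)$
$\frac{f{\left(S{\left(1,4 \right)} 13 \right)}}{q{\left(c \right)}} = \frac{2 \left(\left(-2\right) 13\right) \left(-29 - 26\right)}{-48} = 2 \left(-26\right) \left(-29 - 26\right) \left(- \frac{1}{48}\right) = 2 \left(-26\right) \left(-55\right) \left(- \frac{1}{48}\right) = 2860 \left(- \frac{1}{48}\right) = - \frac{715}{12}$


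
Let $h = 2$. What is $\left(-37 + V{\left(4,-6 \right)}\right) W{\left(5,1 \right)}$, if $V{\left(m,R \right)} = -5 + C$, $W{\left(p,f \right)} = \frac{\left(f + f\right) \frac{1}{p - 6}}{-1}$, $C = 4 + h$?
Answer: $-72$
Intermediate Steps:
$C = 6$ ($C = 4 + 2 = 6$)
$W{\left(p,f \right)} = - \frac{2 f}{-6 + p}$ ($W{\left(p,f \right)} = \frac{2 f}{-6 + p} \left(-1\right) = - \frac{2 f}{-6 + p}$)
$V{\left(m,R \right)} = 1$ ($V{\left(m,R \right)} = -5 + 6 = 1$)
$\left(-37 + V{\left(4,-6 \right)}\right) W{\left(5,1 \right)} = \left(-37 + 1\right) \left(\left(-2\right) 1 \frac{1}{-6 + 5}\right) = - 36 \left(\left(-2\right) 1 \frac{1}{-1}\right) = - 36 \left(\left(-2\right) 1 \left(-1\right)\right) = \left(-36\right) 2 = -72$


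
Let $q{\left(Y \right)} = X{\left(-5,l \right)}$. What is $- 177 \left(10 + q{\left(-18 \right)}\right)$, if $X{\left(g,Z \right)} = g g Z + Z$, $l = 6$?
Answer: $-29382$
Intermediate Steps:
$X{\left(g,Z \right)} = Z + Z g^{2}$ ($X{\left(g,Z \right)} = g^{2} Z + Z = Z g^{2} + Z = Z + Z g^{2}$)
$q{\left(Y \right)} = 156$ ($q{\left(Y \right)} = 6 \left(1 + \left(-5\right)^{2}\right) = 6 \left(1 + 25\right) = 6 \cdot 26 = 156$)
$- 177 \left(10 + q{\left(-18 \right)}\right) = - 177 \left(10 + 156\right) = \left(-177\right) 166 = -29382$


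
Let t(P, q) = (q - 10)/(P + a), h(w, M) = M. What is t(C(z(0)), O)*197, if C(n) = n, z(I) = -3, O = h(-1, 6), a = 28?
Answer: -788/25 ≈ -31.520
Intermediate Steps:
O = 6
t(P, q) = (-10 + q)/(28 + P) (t(P, q) = (q - 10)/(P + 28) = (-10 + q)/(28 + P))
t(C(z(0)), O)*197 = ((-10 + 6)/(28 - 3))*197 = (-4/25)*197 = ((1/25)*(-4))*197 = -4/25*197 = -788/25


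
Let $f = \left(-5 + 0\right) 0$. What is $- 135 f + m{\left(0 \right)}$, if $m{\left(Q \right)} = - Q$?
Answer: $0$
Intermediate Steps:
$f = 0$ ($f = \left(-5\right) 0 = 0$)
$- 135 f + m{\left(0 \right)} = \left(-135\right) 0 - 0 = 0 + 0 = 0$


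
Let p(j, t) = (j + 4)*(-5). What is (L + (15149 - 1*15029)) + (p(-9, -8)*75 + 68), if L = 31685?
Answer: 33748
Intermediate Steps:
p(j, t) = -20 - 5*j (p(j, t) = (4 + j)*(-5) = -20 - 5*j)
(L + (15149 - 1*15029)) + (p(-9, -8)*75 + 68) = (31685 + (15149 - 1*15029)) + ((-20 - 5*(-9))*75 + 68) = (31685 + (15149 - 15029)) + ((-20 + 45)*75 + 68) = (31685 + 120) + (25*75 + 68) = 31805 + (1875 + 68) = 31805 + 1943 = 33748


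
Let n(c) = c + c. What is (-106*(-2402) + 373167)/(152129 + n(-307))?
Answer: 16967/4095 ≈ 4.1433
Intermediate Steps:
n(c) = 2*c
(-106*(-2402) + 373167)/(152129 + n(-307)) = (-106*(-2402) + 373167)/(152129 + 2*(-307)) = (254612 + 373167)/(152129 - 614) = 627779/151515 = 627779*(1/151515) = 16967/4095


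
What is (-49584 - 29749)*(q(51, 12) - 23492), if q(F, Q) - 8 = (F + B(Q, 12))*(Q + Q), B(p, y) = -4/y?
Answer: 1766587244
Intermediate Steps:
q(F, Q) = 8 + 2*Q*(-⅓ + F) (q(F, Q) = 8 + (F - 4/12)*(Q + Q) = 8 + (F - 4*1/12)*(2*Q) = 8 + (F - ⅓)*(2*Q) = 8 + (-⅓ + F)*(2*Q) = 8 + 2*Q*(-⅓ + F))
(-49584 - 29749)*(q(51, 12) - 23492) = (-49584 - 29749)*((8 - ⅔*12 + 2*51*12) - 23492) = -79333*((8 - 8 + 1224) - 23492) = -79333*(1224 - 23492) = -79333*(-22268) = 1766587244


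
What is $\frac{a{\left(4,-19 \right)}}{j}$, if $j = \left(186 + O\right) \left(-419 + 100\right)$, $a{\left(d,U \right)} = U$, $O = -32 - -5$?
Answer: $\frac{19}{50721} \approx 0.0003746$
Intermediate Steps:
$O = -27$ ($O = -32 + 5 = -27$)
$j = -50721$ ($j = \left(186 - 27\right) \left(-419 + 100\right) = 159 \left(-319\right) = -50721$)
$\frac{a{\left(4,-19 \right)}}{j} = - \frac{19}{-50721} = \left(-19\right) \left(- \frac{1}{50721}\right) = \frac{19}{50721}$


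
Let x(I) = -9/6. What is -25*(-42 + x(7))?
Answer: 2175/2 ≈ 1087.5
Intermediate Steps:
x(I) = -3/2 (x(I) = -9*⅙ = -3/2)
-25*(-42 + x(7)) = -25*(-42 - 3/2) = -25*(-87/2) = 2175/2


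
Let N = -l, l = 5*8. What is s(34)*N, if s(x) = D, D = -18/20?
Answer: 36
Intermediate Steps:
l = 40
D = -9/10 (D = -18*1/20 = -9/10 ≈ -0.90000)
s(x) = -9/10
N = -40 (N = -1*40 = -40)
s(34)*N = -9/10*(-40) = 36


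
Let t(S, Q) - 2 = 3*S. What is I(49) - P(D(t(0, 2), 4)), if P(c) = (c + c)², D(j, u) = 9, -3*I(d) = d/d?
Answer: -973/3 ≈ -324.33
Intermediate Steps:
I(d) = -⅓ (I(d) = -d/(3*d) = -⅓*1 = -⅓)
t(S, Q) = 2 + 3*S
P(c) = 4*c² (P(c) = (2*c)² = 4*c²)
I(49) - P(D(t(0, 2), 4)) = -⅓ - 4*9² = -⅓ - 4*81 = -⅓ - 1*324 = -⅓ - 324 = -973/3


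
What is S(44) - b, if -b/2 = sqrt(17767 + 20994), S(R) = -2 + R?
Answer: 42 + 2*sqrt(38761) ≈ 435.76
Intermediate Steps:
b = -2*sqrt(38761) (b = -2*sqrt(17767 + 20994) = -2*sqrt(38761) ≈ -393.76)
S(44) - b = (-2 + 44) - (-2)*sqrt(38761) = 42 + 2*sqrt(38761)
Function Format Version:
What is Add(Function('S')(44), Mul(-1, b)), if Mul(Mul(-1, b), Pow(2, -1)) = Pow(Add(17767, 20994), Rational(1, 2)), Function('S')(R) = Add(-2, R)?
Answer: Add(42, Mul(2, Pow(38761, Rational(1, 2)))) ≈ 435.76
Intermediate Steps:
b = Mul(-2, Pow(38761, Rational(1, 2))) (b = Mul(-2, Pow(Add(17767, 20994), Rational(1, 2))) = Mul(-2, Pow(38761, Rational(1, 2))) ≈ -393.76)
Add(Function('S')(44), Mul(-1, b)) = Add(Add(-2, 44), Mul(-1, Mul(-2, Pow(38761, Rational(1, 2))))) = Add(42, Mul(2, Pow(38761, Rational(1, 2))))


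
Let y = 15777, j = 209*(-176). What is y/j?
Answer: -15777/36784 ≈ -0.42891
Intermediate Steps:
j = -36784
y/j = 15777/(-36784) = 15777*(-1/36784) = -15777/36784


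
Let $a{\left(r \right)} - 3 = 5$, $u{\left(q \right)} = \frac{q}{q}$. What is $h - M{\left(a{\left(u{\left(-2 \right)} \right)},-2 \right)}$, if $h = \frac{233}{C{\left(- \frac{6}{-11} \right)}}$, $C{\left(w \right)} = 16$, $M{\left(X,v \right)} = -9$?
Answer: $\frac{377}{16} \approx 23.563$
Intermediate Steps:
$u{\left(q \right)} = 1$
$a{\left(r \right)} = 8$ ($a{\left(r \right)} = 3 + 5 = 8$)
$h = \frac{233}{16} \approx 14.563$
$h - M{\left(a{\left(u{\left(-2 \right)} \right)},-2 \right)} = \frac{233}{16} - -9 = \frac{233}{16} + 9 = \frac{377}{16}$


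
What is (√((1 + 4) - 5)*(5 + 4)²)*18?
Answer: 0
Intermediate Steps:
(√((1 + 4) - 5)*(5 + 4)²)*18 = (√(5 - 5)*9²)*18 = (√0*81)*18 = (0*81)*18 = 0*18 = 0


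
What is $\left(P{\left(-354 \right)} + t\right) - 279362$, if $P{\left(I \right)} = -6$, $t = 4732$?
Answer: $-274636$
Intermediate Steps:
$\left(P{\left(-354 \right)} + t\right) - 279362 = \left(-6 + 4732\right) - 279362 = 4726 - 279362 = -274636$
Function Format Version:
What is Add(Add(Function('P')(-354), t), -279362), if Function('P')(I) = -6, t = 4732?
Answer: -274636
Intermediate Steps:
Add(Add(Function('P')(-354), t), -279362) = Add(Add(-6, 4732), -279362) = Add(4726, -279362) = -274636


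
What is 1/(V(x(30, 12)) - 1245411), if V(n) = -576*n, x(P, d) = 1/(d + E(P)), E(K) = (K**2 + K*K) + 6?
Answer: -101/125786543 ≈ -8.0295e-7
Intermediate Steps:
E(K) = 6 + 2*K**2 (E(K) = (K**2 + K**2) + 6 = 2*K**2 + 6 = 6 + 2*K**2)
x(P, d) = 1/(6 + d + 2*P**2) (x(P, d) = 1/(d + (6 + 2*P**2)) = 1/(6 + d + 2*P**2))
1/(V(x(30, 12)) - 1245411) = 1/(-576/(6 + 12 + 2*30**2) - 1245411) = 1/(-576/(6 + 12 + 2*900) - 1245411) = 1/(-576/(6 + 12 + 1800) - 1245411) = 1/(-576/1818 - 1245411) = 1/(-576*1/1818 - 1245411) = 1/(-32/101 - 1245411) = 1/(-125786543/101) = -101/125786543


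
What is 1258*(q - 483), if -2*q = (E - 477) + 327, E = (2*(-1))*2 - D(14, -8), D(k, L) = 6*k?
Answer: -457912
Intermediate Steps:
E = -88 (E = (2*(-1))*2 - 6*14 = -2*2 - 1*84 = -4 - 84 = -88)
q = 119 (q = -((-88 - 477) + 327)/2 = -(-565 + 327)/2 = -1/2*(-238) = 119)
1258*(q - 483) = 1258*(119 - 483) = 1258*(-364) = -457912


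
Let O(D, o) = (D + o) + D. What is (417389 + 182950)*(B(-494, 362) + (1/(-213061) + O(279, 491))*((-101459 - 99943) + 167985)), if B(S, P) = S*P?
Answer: -54296928792249432/2567 ≈ -2.1152e+13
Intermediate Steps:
O(D, o) = o + 2*D
B(S, P) = P*S
(417389 + 182950)*(B(-494, 362) + (1/(-213061) + O(279, 491))*((-101459 - 99943) + 167985)) = (417389 + 182950)*(362*(-494) + (1/(-213061) + (491 + 2*279))*((-101459 - 99943) + 167985)) = 600339*(-178828 + (-1/213061 + (491 + 558))*(-201402 + 167985)) = 600339*(-178828 + (-1/213061 + 1049)*(-33417)) = 600339*(-178828 + (223500988/213061)*(-33417)) = 600339*(-178828 - 7468732515996/213061) = 600339*(-7506833788504/213061) = -54296928792249432/2567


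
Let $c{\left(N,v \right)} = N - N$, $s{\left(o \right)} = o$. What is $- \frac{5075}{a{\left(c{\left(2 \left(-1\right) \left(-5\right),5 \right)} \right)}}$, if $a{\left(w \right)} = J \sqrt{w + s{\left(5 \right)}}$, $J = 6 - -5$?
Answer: $- \frac{1015 \sqrt{5}}{11} \approx -206.33$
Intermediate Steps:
$c{\left(N,v \right)} = 0$
$J = 11$ ($J = 6 + 5 = 11$)
$a{\left(w \right)} = 11 \sqrt{5 + w}$ ($a{\left(w \right)} = 11 \sqrt{w + 5} = 11 \sqrt{5 + w}$)
$- \frac{5075}{a{\left(c{\left(2 \left(-1\right) \left(-5\right),5 \right)} \right)}} = - \frac{5075}{11 \sqrt{5 + 0}} = - \frac{5075}{11 \sqrt{5}} = - 5075 \frac{\sqrt{5}}{55} = - \frac{1015 \sqrt{5}}{11}$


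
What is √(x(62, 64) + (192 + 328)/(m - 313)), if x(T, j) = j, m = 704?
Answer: 2*√2496926/391 ≈ 8.0827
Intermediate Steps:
√(x(62, 64) + (192 + 328)/(m - 313)) = √(64 + (192 + 328)/(704 - 313)) = √(64 + 520/391) = √(25544/391) = 2*√2496926/391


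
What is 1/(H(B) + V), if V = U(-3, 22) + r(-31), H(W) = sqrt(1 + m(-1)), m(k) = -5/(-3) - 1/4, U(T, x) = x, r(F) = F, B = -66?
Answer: -108/943 - 2*sqrt(87)/943 ≈ -0.13431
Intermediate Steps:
m(k) = 17/12 (m(k) = -5*(-1/3) - 1*1/4 = 5/3 - 1/4 = 17/12)
H(W) = sqrt(87)/6 (H(W) = sqrt(1 + 17/12) = sqrt(29/12) = sqrt(87)/6)
V = -9 (V = 22 - 31 = -9)
1/(H(B) + V) = 1/(sqrt(87)/6 - 9) = 1/(-9 + sqrt(87)/6)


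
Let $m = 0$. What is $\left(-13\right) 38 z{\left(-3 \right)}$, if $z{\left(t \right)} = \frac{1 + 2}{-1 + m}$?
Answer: $1482$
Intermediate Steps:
$z{\left(t \right)} = -3$ ($z{\left(t \right)} = \frac{1 + 2}{-1 + 0} = \frac{3}{-1} = 3 \left(-1\right) = -3$)
$\left(-13\right) 38 z{\left(-3 \right)} = \left(-13\right) 38 \left(-3\right) = \left(-494\right) \left(-3\right) = 1482$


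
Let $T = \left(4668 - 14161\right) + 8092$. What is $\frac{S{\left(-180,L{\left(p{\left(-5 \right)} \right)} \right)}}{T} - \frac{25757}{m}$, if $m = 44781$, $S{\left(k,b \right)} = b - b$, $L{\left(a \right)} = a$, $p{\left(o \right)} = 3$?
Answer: $- \frac{25757}{44781} \approx -0.57518$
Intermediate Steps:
$S{\left(k,b \right)} = 0$
$T = -1401$ ($T = -9493 + 8092 = -1401$)
$\frac{S{\left(-180,L{\left(p{\left(-5 \right)} \right)} \right)}}{T} - \frac{25757}{m} = \frac{0}{-1401} - \frac{25757}{44781} = 0 \left(- \frac{1}{1401}\right) - \frac{25757}{44781} = 0 - \frac{25757}{44781} = - \frac{25757}{44781}$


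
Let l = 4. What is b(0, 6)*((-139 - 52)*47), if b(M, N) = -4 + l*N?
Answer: -179540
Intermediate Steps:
b(M, N) = -4 + 4*N
b(0, 6)*((-139 - 52)*47) = (-4 + 4*6)*((-139 - 52)*47) = (-4 + 24)*(-191*47) = 20*(-8977) = -179540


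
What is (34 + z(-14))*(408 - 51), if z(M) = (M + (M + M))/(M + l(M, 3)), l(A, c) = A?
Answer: 25347/2 ≈ 12674.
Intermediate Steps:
z(M) = 3/2 (z(M) = (M + (M + M))/(M + M) = (M + 2*M)/((2*M)) = (3*M)*(1/(2*M)) = 3/2)
(34 + z(-14))*(408 - 51) = (34 + 3/2)*(408 - 51) = (71/2)*357 = 25347/2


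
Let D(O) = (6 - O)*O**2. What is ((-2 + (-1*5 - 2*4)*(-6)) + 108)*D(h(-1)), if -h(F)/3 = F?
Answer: 4968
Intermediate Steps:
h(F) = -3*F
D(O) = O**2*(6 - O)
((-2 + (-1*5 - 2*4)*(-6)) + 108)*D(h(-1)) = ((-2 + (-1*5 - 2*4)*(-6)) + 108)*((-3*(-1))**2*(6 - (-3)*(-1))) = ((-2 + (-5 - 8)*(-6)) + 108)*(3**2*(6 - 1*3)) = ((-2 - 13*(-6)) + 108)*(9*(6 - 3)) = ((-2 + 78) + 108)*(9*3) = (76 + 108)*27 = 184*27 = 4968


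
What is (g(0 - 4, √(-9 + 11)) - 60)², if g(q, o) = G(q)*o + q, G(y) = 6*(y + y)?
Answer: 8704 + 6144*√2 ≈ 17393.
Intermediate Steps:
G(y) = 12*y (G(y) = 6*(2*y) = 12*y)
g(q, o) = q + 12*o*q (g(q, o) = (12*q)*o + q = 12*o*q + q = q + 12*o*q)
(g(0 - 4, √(-9 + 11)) - 60)² = ((0 - 4)*(1 + 12*√(-9 + 11)) - 60)² = (-4*(1 + 12*√2) - 60)² = ((-4 - 48*√2) - 60)² = (-64 - 48*√2)²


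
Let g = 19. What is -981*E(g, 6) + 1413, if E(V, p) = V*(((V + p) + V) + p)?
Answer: -930537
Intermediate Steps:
E(V, p) = V*(2*V + 2*p) (E(V, p) = V*((p + 2*V) + p) = V*(2*V + 2*p))
-981*E(g, 6) + 1413 = -1962*19*(19 + 6) + 1413 = -1962*19*25 + 1413 = -981*950 + 1413 = -931950 + 1413 = -930537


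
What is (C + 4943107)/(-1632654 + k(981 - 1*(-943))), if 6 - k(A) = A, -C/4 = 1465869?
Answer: 920369/1634572 ≈ 0.56306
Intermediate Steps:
C = -5863476 (C = -4*1465869 = -5863476)
k(A) = 6 - A
(C + 4943107)/(-1632654 + k(981 - 1*(-943))) = (-5863476 + 4943107)/(-1632654 + (6 - (981 - 1*(-943)))) = -920369/(-1632654 + (6 - (981 + 943))) = -920369/(-1632654 + (6 - 1*1924)) = -920369/(-1632654 + (6 - 1924)) = -920369/(-1632654 - 1918) = -920369/(-1634572) = -920369*(-1/1634572) = 920369/1634572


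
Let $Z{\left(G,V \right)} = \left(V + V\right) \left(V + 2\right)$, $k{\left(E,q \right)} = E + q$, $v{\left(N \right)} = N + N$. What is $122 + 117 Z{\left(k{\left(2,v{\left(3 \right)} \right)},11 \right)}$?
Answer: $33584$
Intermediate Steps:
$v{\left(N \right)} = 2 N$
$Z{\left(G,V \right)} = 2 V \left(2 + V\right)$
$122 + 117 Z{\left(k{\left(2,v{\left(3 \right)} \right)},11 \right)} = 122 + 117 \cdot 2 \cdot 11 \left(2 + 11\right) = 122 + 117 \cdot 2 \cdot 11 \cdot 13 = 122 + 117 \cdot 286 = 122 + 33462 = 33584$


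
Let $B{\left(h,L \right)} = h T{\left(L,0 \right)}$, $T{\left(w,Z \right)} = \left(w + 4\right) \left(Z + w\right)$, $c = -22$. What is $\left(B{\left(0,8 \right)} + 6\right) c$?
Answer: $-132$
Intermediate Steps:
$T{\left(w,Z \right)} = \left(4 + w\right) \left(Z + w\right)$
$B{\left(h,L \right)} = h \left(L^{2} + 4 L\right)$ ($B{\left(h,L \right)} = h \left(L^{2} + 4 \cdot 0 + 4 L + 0 L\right) = h \left(L^{2} + 0 + 4 L + 0\right) = h \left(L^{2} + 4 L\right)$)
$\left(B{\left(0,8 \right)} + 6\right) c = \left(8 \cdot 0 \left(4 + 8\right) + 6\right) \left(-22\right) = \left(8 \cdot 0 \cdot 12 + 6\right) \left(-22\right) = \left(0 + 6\right) \left(-22\right) = 6 \left(-22\right) = -132$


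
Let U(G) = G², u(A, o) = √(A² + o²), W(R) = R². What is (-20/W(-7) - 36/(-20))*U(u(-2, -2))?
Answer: 2728/245 ≈ 11.135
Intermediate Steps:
(-20/W(-7) - 36/(-20))*U(u(-2, -2)) = (-20/((-7)²) - 36/(-20))*(√((-2)² + (-2)²))² = (-20/49 - 36*(-1/20))*(√(4 + 4))² = (-20*1/49 + 9/5)*(√8)² = (-20/49 + 9/5)*(2*√2)² = (341/245)*8 = 2728/245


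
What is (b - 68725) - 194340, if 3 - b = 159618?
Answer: -422680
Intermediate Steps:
b = -159615 (b = 3 - 1*159618 = 3 - 159618 = -159615)
(b - 68725) - 194340 = (-159615 - 68725) - 194340 = -228340 - 194340 = -422680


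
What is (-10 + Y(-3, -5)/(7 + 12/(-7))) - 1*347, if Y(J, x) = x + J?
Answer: -13265/37 ≈ -358.51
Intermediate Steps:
Y(J, x) = J + x
(-10 + Y(-3, -5)/(7 + 12/(-7))) - 1*347 = (-10 + (-3 - 5)/(7 + 12/(-7))) - 1*347 = (-10 - 8/(7 + 12*(-⅐))) - 347 = (-10 - 8/(7 - 12/7)) - 347 = (-10 - 8/37/7) - 347 = (-10 - 8*7/37) - 347 = (-10 - 56/37) - 347 = -426/37 - 347 = -13265/37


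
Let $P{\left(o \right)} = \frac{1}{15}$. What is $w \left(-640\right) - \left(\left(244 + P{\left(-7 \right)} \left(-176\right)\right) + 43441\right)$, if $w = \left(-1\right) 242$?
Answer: $\frac{1668101}{15} \approx 1.1121 \cdot 10^{5}$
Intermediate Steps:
$P{\left(o \right)} = \frac{1}{15}$
$w = -242$
$w \left(-640\right) - \left(\left(244 + P{\left(-7 \right)} \left(-176\right)\right) + 43441\right) = \left(-242\right) \left(-640\right) - \left(\left(244 + \frac{1}{15} \left(-176\right)\right) + 43441\right) = 154880 - \left(\left(244 - \frac{176}{15}\right) + 43441\right) = 154880 - \left(\frac{3484}{15} + 43441\right) = 154880 - \frac{655099}{15} = \frac{1668101}{15}$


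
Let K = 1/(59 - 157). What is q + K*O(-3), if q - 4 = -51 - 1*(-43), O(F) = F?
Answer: -389/98 ≈ -3.9694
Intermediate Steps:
q = -4 (q = 4 + (-51 - 1*(-43)) = 4 + (-51 + 43) = 4 - 8 = -4)
K = -1/98 (K = 1/(-98) = -1/98 ≈ -0.010204)
q + K*O(-3) = -4 - 1/98*(-3) = -4 + 3/98 = -389/98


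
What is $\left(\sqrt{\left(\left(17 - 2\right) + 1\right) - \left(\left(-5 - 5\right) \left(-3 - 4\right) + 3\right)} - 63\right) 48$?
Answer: $-3024 + 48 i \sqrt{57} \approx -3024.0 + 362.39 i$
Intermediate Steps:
$\left(\sqrt{\left(\left(17 - 2\right) + 1\right) - \left(\left(-5 - 5\right) \left(-3 - 4\right) + 3\right)} - 63\right) 48 = \left(\sqrt{\left(15 + 1\right) - \left(\left(-10\right) \left(-7\right) + 3\right)} - 63\right) 48 = \left(\sqrt{16 - \left(70 + 3\right)} - 63\right) 48 = \left(\sqrt{16 - 73} - 63\right) 48 = \left(\sqrt{-57} - 63\right) 48 = \left(i \sqrt{57} - 63\right) 48 = \left(-63 + i \sqrt{57}\right) 48 = -3024 + 48 i \sqrt{57}$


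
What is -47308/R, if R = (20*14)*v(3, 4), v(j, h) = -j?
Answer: 11827/210 ≈ 56.319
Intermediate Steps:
R = -840 (R = (20*14)*(-1*3) = 280*(-3) = -840)
-47308/R = -47308/(-840) = -47308*(-1/840) = 11827/210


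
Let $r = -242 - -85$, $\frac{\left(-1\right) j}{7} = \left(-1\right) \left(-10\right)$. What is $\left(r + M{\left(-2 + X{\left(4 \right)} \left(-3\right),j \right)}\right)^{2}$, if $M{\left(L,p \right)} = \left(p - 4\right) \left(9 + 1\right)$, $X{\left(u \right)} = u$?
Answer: $804609$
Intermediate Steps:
$j = -70$ ($j = - 7 \left(\left(-1\right) \left(-10\right)\right) = \left(-7\right) 10 = -70$)
$r = -157$ ($r = -242 + 85 = -157$)
$M{\left(L,p \right)} = -40 + 10 p$ ($M{\left(L,p \right)} = \left(-4 + p\right) 10 = -40 + 10 p$)
$\left(r + M{\left(-2 + X{\left(4 \right)} \left(-3\right),j \right)}\right)^{2} = \left(-157 + \left(-40 + 10 \left(-70\right)\right)\right)^{2} = \left(-157 - 740\right)^{2} = \left(-897\right)^{2} = 804609$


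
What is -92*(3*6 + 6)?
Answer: -2208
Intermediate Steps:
-92*(3*6 + 6) = -92*(18 + 6) = -92*24 = -2208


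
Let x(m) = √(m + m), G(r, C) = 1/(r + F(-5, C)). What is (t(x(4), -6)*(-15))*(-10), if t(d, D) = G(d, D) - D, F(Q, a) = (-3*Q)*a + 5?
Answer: 6482550/7217 - 300*√2/7217 ≈ 898.17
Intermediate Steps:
F(Q, a) = 5 - 3*Q*a (F(Q, a) = -3*Q*a + 5 = 5 - 3*Q*a)
G(r, C) = 1/(5 + r + 15*C) (G(r, C) = 1/(r + (5 - 3*(-5)*C)) = 1/(r + (5 + 15*C)) = 1/(5 + r + 15*C))
x(m) = √2*√m (x(m) = √(2*m) = √2*√m)
t(d, D) = 1/(5 + d + 15*D) - D
(t(x(4), -6)*(-15))*(-10) = ((1/(5 + √2*√4 + 15*(-6)) - 1*(-6))*(-15))*(-10) = ((1/(5 + √2*2 - 90) + 6)*(-15))*(-10) = ((1/(5 + 2*√2 - 90) + 6)*(-15))*(-10) = ((1/(-85 + 2*√2) + 6)*(-15))*(-10) = ((6 + 1/(-85 + 2*√2))*(-15))*(-10) = (-90 - 15/(-85 + 2*√2))*(-10) = 900 + 150/(-85 + 2*√2)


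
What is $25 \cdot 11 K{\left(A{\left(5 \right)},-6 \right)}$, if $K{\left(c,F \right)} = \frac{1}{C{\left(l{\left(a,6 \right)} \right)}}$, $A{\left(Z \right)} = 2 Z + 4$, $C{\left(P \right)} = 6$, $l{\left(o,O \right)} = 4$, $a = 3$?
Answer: $\frac{275}{6} \approx 45.833$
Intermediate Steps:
$A{\left(Z \right)} = 4 + 2 Z$
$K{\left(c,F \right)} = \frac{1}{6}$
$25 \cdot 11 K{\left(A{\left(5 \right)},-6 \right)} = 25 \cdot 11 \cdot \frac{1}{6} = 275 \cdot \frac{1}{6} = \frac{275}{6}$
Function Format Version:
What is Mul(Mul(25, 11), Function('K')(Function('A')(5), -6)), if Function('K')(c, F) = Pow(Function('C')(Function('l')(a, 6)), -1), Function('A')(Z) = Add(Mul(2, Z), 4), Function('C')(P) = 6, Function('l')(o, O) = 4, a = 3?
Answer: Rational(275, 6) ≈ 45.833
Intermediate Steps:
Function('A')(Z) = Add(4, Mul(2, Z))
Function('K')(c, F) = Rational(1, 6) (Function('K')(c, F) = Pow(6, -1) = Rational(1, 6))
Mul(Mul(25, 11), Function('K')(Function('A')(5), -6)) = Mul(Mul(25, 11), Rational(1, 6)) = Mul(275, Rational(1, 6)) = Rational(275, 6)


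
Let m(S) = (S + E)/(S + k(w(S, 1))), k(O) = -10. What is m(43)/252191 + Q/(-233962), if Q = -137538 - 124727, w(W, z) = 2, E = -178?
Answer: 727539070475/649034218162 ≈ 1.1210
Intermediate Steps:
Q = -262265
m(S) = (-178 + S)/(-10 + S) (m(S) = (S - 178)/(S - 10) = (-178 + S)/(-10 + S))
m(43)/252191 + Q/(-233962) = ((-178 + 43)/(-10 + 43))/252191 - 262265/(-233962) = (-135/33)*(1/252191) - 262265*(-1/233962) = ((1/33)*(-135))*(1/252191) + 262265/233962 = -45/11*1/252191 + 262265/233962 = -45/2774101 + 262265/233962 = 727539070475/649034218162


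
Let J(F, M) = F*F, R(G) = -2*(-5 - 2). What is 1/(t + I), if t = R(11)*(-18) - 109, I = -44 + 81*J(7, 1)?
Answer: 1/3564 ≈ 0.00028058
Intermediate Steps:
R(G) = 14 (R(G) = -2*(-7) = 14)
J(F, M) = F²
I = 3925 (I = -44 + 81*7² = -44 + 81*49 = -44 + 3969 = 3925)
t = -361 (t = 14*(-18) - 109 = -252 - 109 = -361)
1/(t + I) = 1/(-361 + 3925) = 1/3564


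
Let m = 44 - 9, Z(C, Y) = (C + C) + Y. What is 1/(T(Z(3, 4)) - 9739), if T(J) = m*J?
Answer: -1/9389 ≈ -0.00010651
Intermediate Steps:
Z(C, Y) = Y + 2*C (Z(C, Y) = 2*C + Y = Y + 2*C)
m = 35
T(J) = 35*J
1/(T(Z(3, 4)) - 9739) = 1/(35*(4 + 2*3) - 9739) = 1/(35*(4 + 6) - 9739) = 1/(35*10 - 9739) = 1/(350 - 9739) = 1/(-9389) = -1/9389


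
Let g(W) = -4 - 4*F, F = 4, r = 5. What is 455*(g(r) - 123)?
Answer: -65065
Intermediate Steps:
g(W) = -20 (g(W) = -4 - 4*4 = -4 - 16 = -20)
455*(g(r) - 123) = 455*(-20 - 123) = 455*(-143) = -65065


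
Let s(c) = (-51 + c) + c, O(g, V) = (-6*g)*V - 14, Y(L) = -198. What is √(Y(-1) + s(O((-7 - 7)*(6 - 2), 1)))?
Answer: √395 ≈ 19.875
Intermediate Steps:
O(g, V) = -14 - 6*V*g (O(g, V) = -6*V*g - 14 = -14 - 6*V*g)
s(c) = -51 + 2*c
√(Y(-1) + s(O((-7 - 7)*(6 - 2), 1))) = √(-198 + (-51 + 2*(-14 - 6*1*(-7 - 7)*(6 - 2)))) = √(-198 + (-51 + 2*(-14 - 6*1*(-14*4)))) = √(-198 + (-51 + 2*(-14 - 6*1*(-56)))) = √(-198 + (-51 + 2*(-14 + 336))) = √(-198 + (-51 + 2*322)) = √(-198 + (-51 + 644)) = √(-198 + 593) = √395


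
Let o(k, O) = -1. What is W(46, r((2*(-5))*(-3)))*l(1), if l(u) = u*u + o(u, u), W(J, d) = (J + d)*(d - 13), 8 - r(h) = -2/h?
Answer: 0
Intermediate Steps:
r(h) = 8 + 2/h (r(h) = 8 - (-2)/h = 8 + 2/h)
W(J, d) = (-13 + d)*(J + d) (W(J, d) = (J + d)*(-13 + d) = (-13 + d)*(J + d))
l(u) = -1 + u**2 (l(u) = u*u - 1 = u**2 - 1 = -1 + u**2)
W(46, r((2*(-5))*(-3)))*l(1) = ((8 + 2/(((2*(-5))*(-3))))**2 - 13*46 - 13*(8 + 2/(((2*(-5))*(-3)))) + 46*(8 + 2/(((2*(-5))*(-3)))))*(-1 + 1**2) = ((8 + 2/((-10*(-3))))**2 - 598 - 13*(8 + 2/((-10*(-3)))) + 46*(8 + 2/((-10*(-3)))))*(-1 + 1) = ((8 + 2/30)**2 - 598 - 13*(8 + 2/30) + 46*(8 + 2/30))*0 = ((8 + 2*(1/30))**2 - 598 - 13*(8 + 2*(1/30)) + 46*(8 + 2*(1/30)))*0 = ((8 + 1/15)**2 - 598 - 13*(8 + 1/15) + 46*(8 + 1/15))*0 = ((121/15)**2 - 598 - 13*121/15 + 46*(121/15))*0 = (14641/225 - 598 - 1573/15 + 5566/15)*0 = -60014/225*0 = 0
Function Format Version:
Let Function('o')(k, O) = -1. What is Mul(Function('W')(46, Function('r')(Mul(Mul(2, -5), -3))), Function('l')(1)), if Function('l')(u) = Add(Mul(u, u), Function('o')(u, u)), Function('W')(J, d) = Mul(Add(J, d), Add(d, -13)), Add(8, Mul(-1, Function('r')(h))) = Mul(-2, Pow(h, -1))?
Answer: 0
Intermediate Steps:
Function('r')(h) = Add(8, Mul(2, Pow(h, -1))) (Function('r')(h) = Add(8, Mul(-1, Mul(-2, Pow(h, -1)))) = Add(8, Mul(2, Pow(h, -1))))
Function('W')(J, d) = Mul(Add(-13, d), Add(J, d)) (Function('W')(J, d) = Mul(Add(J, d), Add(-13, d)) = Mul(Add(-13, d), Add(J, d)))
Function('l')(u) = Add(-1, Pow(u, 2)) (Function('l')(u) = Add(Mul(u, u), -1) = Add(Pow(u, 2), -1) = Add(-1, Pow(u, 2)))
Mul(Function('W')(46, Function('r')(Mul(Mul(2, -5), -3))), Function('l')(1)) = Mul(Add(Pow(Add(8, Mul(2, Pow(Mul(Mul(2, -5), -3), -1))), 2), Mul(-13, 46), Mul(-13, Add(8, Mul(2, Pow(Mul(Mul(2, -5), -3), -1)))), Mul(46, Add(8, Mul(2, Pow(Mul(Mul(2, -5), -3), -1))))), Add(-1, Pow(1, 2))) = Mul(Add(Pow(Add(8, Mul(2, Pow(Mul(-10, -3), -1))), 2), -598, Mul(-13, Add(8, Mul(2, Pow(Mul(-10, -3), -1)))), Mul(46, Add(8, Mul(2, Pow(Mul(-10, -3), -1))))), Add(-1, 1)) = Mul(Add(Pow(Add(8, Mul(2, Pow(30, -1))), 2), -598, Mul(-13, Add(8, Mul(2, Pow(30, -1)))), Mul(46, Add(8, Mul(2, Pow(30, -1))))), 0) = Mul(Add(Pow(Add(8, Mul(2, Rational(1, 30))), 2), -598, Mul(-13, Add(8, Mul(2, Rational(1, 30)))), Mul(46, Add(8, Mul(2, Rational(1, 30))))), 0) = Mul(Add(Pow(Add(8, Rational(1, 15)), 2), -598, Mul(-13, Add(8, Rational(1, 15))), Mul(46, Add(8, Rational(1, 15)))), 0) = Mul(Add(Pow(Rational(121, 15), 2), -598, Mul(-13, Rational(121, 15)), Mul(46, Rational(121, 15))), 0) = Mul(Add(Rational(14641, 225), -598, Rational(-1573, 15), Rational(5566, 15)), 0) = Mul(Rational(-60014, 225), 0) = 0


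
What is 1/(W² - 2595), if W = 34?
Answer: -1/1439 ≈ -0.00069493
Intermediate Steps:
1/(W² - 2595) = 1/(34² - 2595) = 1/(1156 - 2595) = 1/(-1439) = -1/1439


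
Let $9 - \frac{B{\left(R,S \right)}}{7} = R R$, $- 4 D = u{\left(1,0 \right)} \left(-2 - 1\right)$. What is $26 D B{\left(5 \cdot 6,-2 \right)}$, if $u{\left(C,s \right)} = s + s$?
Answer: $0$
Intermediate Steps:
$u{\left(C,s \right)} = 2 s$
$D = 0$ ($D = - \frac{2 \cdot 0 \left(-2 - 1\right)}{4} = - \frac{0 \left(-3\right)}{4} = \left(- \frac{1}{4}\right) 0 = 0$)
$B{\left(R,S \right)} = 63 - 7 R^{2}$ ($B{\left(R,S \right)} = 63 - 7 R R = 63 - 7 R^{2}$)
$26 D B{\left(5 \cdot 6,-2 \right)} = 26 \cdot 0 \left(63 - 7 \left(5 \cdot 6\right)^{2}\right) = 0 \left(63 - 7 \cdot 30^{2}\right) = 0 \left(63 - 6300\right) = 0 \left(-6237\right) = 0$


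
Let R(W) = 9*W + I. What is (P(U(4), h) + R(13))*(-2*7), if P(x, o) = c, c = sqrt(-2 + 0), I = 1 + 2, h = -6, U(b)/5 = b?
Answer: -1680 - 14*I*sqrt(2) ≈ -1680.0 - 19.799*I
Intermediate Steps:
U(b) = 5*b
I = 3
R(W) = 3 + 9*W (R(W) = 9*W + 3 = 3 + 9*W)
c = I*sqrt(2) (c = sqrt(-2) = I*sqrt(2) ≈ 1.4142*I)
P(x, o) = I*sqrt(2)
(P(U(4), h) + R(13))*(-2*7) = (I*sqrt(2) + (3 + 9*13))*(-2*7) = (I*sqrt(2) + (3 + 117))*(-14) = (I*sqrt(2) + 120)*(-14) = (120 + I*sqrt(2))*(-14) = -1680 - 14*I*sqrt(2)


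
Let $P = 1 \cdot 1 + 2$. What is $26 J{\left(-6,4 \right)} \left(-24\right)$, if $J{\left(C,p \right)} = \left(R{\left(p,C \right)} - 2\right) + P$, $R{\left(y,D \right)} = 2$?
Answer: $-1872$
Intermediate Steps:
$P = 3$ ($P = 1 + 2 = 3$)
$J{\left(C,p \right)} = 3$ ($J{\left(C,p \right)} = \left(2 - 2\right) + 3 = 0 + 3 = 3$)
$26 J{\left(-6,4 \right)} \left(-24\right) = 26 \cdot 3 \left(-24\right) = 78 \left(-24\right) = -1872$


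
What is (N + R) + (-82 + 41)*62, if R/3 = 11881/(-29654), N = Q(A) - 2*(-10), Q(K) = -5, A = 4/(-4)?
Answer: -74971301/29654 ≈ -2528.2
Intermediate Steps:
A = -1 (A = 4*(-1/4) = -1)
N = 15 (N = -5 - 2*(-10) = -5 + 20 = 15)
R = -35643/29654 (R = 3*(11881/(-29654)) = 3*(11881*(-1/29654)) = 3*(-11881/29654) = -35643/29654 ≈ -1.2020)
(N + R) + (-82 + 41)*62 = (15 - 35643/29654) + (-82 + 41)*62 = 409167/29654 - 41*62 = 409167/29654 - 2542 = -74971301/29654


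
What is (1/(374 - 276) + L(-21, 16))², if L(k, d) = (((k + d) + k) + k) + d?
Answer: 9223369/9604 ≈ 960.37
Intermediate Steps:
L(k, d) = 2*d + 3*k (L(k, d) = (((d + k) + k) + k) + d = ((d + 2*k) + k) + d = (d + 3*k) + d = 2*d + 3*k)
(1/(374 - 276) + L(-21, 16))² = (1/(374 - 276) + (2*16 + 3*(-21)))² = (1/98 + (32 - 63))² = (1/98 - 31)² = (-3037/98)² = 9223369/9604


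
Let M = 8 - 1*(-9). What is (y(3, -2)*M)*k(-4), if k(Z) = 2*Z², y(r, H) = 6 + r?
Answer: 4896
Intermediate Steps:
M = 17 (M = 8 + 9 = 17)
(y(3, -2)*M)*k(-4) = ((6 + 3)*17)*(2*(-4)²) = (9*17)*(2*16) = 153*32 = 4896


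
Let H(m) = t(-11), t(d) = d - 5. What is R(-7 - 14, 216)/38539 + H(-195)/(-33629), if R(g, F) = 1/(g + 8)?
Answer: 7982483/16848364403 ≈ 0.00047378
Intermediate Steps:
t(d) = -5 + d
H(m) = -16 (H(m) = -5 - 11 = -16)
R(g, F) = 1/(8 + g)
R(-7 - 14, 216)/38539 + H(-195)/(-33629) = 1/((8 + (-7 - 14))*38539) - 16/(-33629) = (1/38539)/(8 - 21) - 16*(-1/33629) = (1/38539)/(-13) + 16/33629 = -1/13*1/38539 + 16/33629 = -1/501007 + 16/33629 = 7982483/16848364403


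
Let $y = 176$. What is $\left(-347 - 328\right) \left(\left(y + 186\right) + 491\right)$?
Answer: $-575775$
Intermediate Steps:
$\left(-347 - 328\right) \left(\left(y + 186\right) + 491\right) = \left(-347 - 328\right) \left(\left(176 + 186\right) + 491\right) = - 675 \left(362 + 491\right) = \left(-675\right) 853 = -575775$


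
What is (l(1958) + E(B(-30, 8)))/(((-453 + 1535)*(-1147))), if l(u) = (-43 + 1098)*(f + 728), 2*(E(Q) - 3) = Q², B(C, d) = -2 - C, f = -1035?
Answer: 161745/620527 ≈ 0.26066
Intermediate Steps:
E(Q) = 3 + Q²/2
l(u) = -323885 (l(u) = (-43 + 1098)*(-1035 + 728) = 1055*(-307) = -323885)
(l(1958) + E(B(-30, 8)))/(((-453 + 1535)*(-1147))) = (-323885 + (3 + (-2 - 1*(-30))²/2))/(((-453 + 1535)*(-1147))) = (-323885 + (3 + (-2 + 30)²/2))/((1082*(-1147))) = (-323885 + (3 + (½)*28²))/(-1241054) = (-323885 + (3 + (½)*784))*(-1/1241054) = (-323885 + (3 + 392))*(-1/1241054) = (-323885 + 395)*(-1/1241054) = -323490*(-1/1241054) = 161745/620527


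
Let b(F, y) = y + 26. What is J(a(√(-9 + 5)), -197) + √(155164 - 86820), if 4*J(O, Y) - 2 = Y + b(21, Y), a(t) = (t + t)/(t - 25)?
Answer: -183/2 + 2*√17086 ≈ 169.93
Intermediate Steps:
a(t) = 2*t/(-25 + t) (a(t) = (2*t)/(-25 + t) = 2*t/(-25 + t))
b(F, y) = 26 + y
J(O, Y) = 7 + Y/2 (J(O, Y) = ½ + (Y + (26 + Y))/4 = ½ + (26 + 2*Y)/4 = ½ + (13/2 + Y/2) = 7 + Y/2)
J(a(√(-9 + 5)), -197) + √(155164 - 86820) = (7 + (½)*(-197)) + √(155164 - 86820) = (7 - 197/2) + √68344 = -183/2 + 2*√17086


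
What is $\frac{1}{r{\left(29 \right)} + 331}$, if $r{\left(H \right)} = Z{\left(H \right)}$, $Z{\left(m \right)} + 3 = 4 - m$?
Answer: $\frac{1}{303} \approx 0.0033003$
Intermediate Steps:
$Z{\left(m \right)} = 1 - m$ ($Z{\left(m \right)} = -3 - \left(-4 + m\right) = 1 - m$)
$r{\left(H \right)} = 1 - H$
$\frac{1}{r{\left(29 \right)} + 331} = \frac{1}{\left(1 - 29\right) + 331} = \frac{1}{-28 + 331} = \frac{1}{303}$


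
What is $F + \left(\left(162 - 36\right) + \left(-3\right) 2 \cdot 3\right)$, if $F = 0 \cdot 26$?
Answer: $108$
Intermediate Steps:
$F = 0$
$F + \left(\left(162 - 36\right) + \left(-3\right) 2 \cdot 3\right) = 0 + \left(\left(162 - 36\right) + \left(-3\right) 2 \cdot 3\right) = 0 + \left(126 - 18\right) = 0 + 108 = 108$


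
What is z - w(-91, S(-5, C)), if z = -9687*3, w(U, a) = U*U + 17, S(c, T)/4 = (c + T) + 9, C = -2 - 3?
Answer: -37359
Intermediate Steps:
C = -5
S(c, T) = 36 + 4*T + 4*c (S(c, T) = 4*((c + T) + 9) = 4*((T + c) + 9) = 4*(9 + T + c) = 36 + 4*T + 4*c)
w(U, a) = 17 + U² (w(U, a) = U² + 17 = 17 + U²)
z = -29061
z - w(-91, S(-5, C)) = -29061 - (17 + (-91)²) = -29061 - (17 + 8281) = -29061 - 1*8298 = -29061 - 8298 = -37359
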